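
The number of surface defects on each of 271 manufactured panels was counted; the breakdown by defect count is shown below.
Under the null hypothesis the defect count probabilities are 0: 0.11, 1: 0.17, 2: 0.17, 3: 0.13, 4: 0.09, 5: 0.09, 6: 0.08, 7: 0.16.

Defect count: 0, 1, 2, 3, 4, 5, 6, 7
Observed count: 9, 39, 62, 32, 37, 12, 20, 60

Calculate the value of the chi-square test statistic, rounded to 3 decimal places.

Expected counts E_i = n·p_i: 271×0.11 = 29.81, 271×0.17 = 46.07, 271×0.17 = 46.07, 271×0.13 = 35.23, 271×0.09 = 24.39, 271×0.09 = 24.39, 271×0.08 = 21.68, 271×0.16 = 43.36.
cat         O        E   (O−E)²/E
0           9    29.81    14.5272
1          39    46.07     1.0850
2          62    46.07     5.5082
3          32    35.23     0.2961
4          37    24.39     6.5196
5          12    24.39     6.2941
6          20    21.68     0.1302
7          60    43.36     6.3858
Sum = 40.746

40.746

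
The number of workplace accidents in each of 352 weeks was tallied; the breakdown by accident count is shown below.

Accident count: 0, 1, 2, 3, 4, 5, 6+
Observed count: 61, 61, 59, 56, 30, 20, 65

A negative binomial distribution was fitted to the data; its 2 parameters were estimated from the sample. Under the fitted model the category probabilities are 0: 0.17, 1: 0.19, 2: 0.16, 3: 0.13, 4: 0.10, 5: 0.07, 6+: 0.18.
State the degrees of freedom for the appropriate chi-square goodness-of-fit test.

4

There are k = 7 categories and 2 parameters estimated from the data, so df = 7 − 1 − 2 = 4.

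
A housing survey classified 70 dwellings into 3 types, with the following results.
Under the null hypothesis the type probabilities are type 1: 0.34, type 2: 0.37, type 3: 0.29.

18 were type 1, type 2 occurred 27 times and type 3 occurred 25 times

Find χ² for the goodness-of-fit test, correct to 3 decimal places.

2.548

Expected counts E_i = n·p_i: 70×0.34 = 23.8, 70×0.37 = 25.9, 70×0.29 = 20.3.
type 1: (18 − 23.8)²/23.8 = 33.64/23.8 = 1.4134
type 2: (27 − 25.9)²/25.9 = 1.21/25.9 = 0.0467
type 3: (25 − 20.3)²/20.3 = 22.09/20.3 = 1.0882
Sum = 2.548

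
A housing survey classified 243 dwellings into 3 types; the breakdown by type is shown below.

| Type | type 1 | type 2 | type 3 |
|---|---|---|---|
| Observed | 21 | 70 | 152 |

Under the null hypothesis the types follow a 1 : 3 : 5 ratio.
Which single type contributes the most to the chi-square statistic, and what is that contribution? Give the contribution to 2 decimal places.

type 3, 2.14

Ratio total = 9. Expected counts: 243×1/9 = 27, 243×3/9 = 81, 243×5/9 = 135.
χ² = (21−27)²/27 + (70−81)²/81 + (152−135)²/135
   = 1.333 + 1.494 + 2.141
The largest term is for type 3: 2.14.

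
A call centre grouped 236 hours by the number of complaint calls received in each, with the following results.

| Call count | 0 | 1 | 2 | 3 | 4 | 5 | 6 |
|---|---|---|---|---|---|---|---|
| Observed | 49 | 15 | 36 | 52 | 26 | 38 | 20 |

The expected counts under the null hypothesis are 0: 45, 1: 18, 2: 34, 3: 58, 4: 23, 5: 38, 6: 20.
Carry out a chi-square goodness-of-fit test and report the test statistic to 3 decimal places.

1.985

0: (49 − 45)²/45 = 16/45 = 0.3556
1: (15 − 18)²/18 = 9/18 = 0.5000
2: (36 − 34)²/34 = 4/34 = 0.1176
3: (52 − 58)²/58 = 36/58 = 0.6207
4: (26 − 23)²/23 = 9/23 = 0.3913
5: (38 − 38)²/38 = 0/38 = 0.0000
6: (20 − 20)²/20 = 0/20 = 0.0000
Sum = 1.985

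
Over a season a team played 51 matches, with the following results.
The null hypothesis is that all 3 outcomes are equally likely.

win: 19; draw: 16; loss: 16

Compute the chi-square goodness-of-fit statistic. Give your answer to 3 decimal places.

0.353

Expected count for each of the 3 categories: 51/3 = 17.
win: (19 − 17)²/17 = 4/17 = 0.2353
draw: (16 − 17)²/17 = 1/17 = 0.0588
loss: (16 − 17)²/17 = 1/17 = 0.0588
Sum = 0.353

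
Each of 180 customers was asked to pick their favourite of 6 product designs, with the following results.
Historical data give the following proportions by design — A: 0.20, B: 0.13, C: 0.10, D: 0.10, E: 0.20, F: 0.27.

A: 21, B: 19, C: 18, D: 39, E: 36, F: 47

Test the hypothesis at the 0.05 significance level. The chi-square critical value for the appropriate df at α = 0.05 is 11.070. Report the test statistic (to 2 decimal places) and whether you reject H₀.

31.63; reject

Expected counts E_i = n·p_i: 180×0.20 = 36, 180×0.13 = 23.4, 180×0.10 = 18, 180×0.10 = 18, 180×0.20 = 36, 180×0.27 = 48.6.
χ² = (21−36)²/36 + (19−23.4)²/23.4 + (18−18)²/18 + (39−18)²/18 + (36−36)²/36 + (47−48.6)²/48.6
   = 6.250 + 0.827 + 0.000 + 24.500 + 0.000 + 0.053
Sum = 31.63
df = 5. Since 31.63 > 11.070, we reject H₀.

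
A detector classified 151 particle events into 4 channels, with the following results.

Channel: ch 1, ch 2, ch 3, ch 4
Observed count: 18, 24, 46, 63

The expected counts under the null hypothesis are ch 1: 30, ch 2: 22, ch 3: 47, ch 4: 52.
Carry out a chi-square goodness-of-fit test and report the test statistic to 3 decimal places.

7.330

χ² = (18−30)²/30 + (24−22)²/22 + (46−47)²/47 + (63−52)²/52
   = 4.8000 + 0.1818 + 0.0213 + 2.3269
Sum = 7.330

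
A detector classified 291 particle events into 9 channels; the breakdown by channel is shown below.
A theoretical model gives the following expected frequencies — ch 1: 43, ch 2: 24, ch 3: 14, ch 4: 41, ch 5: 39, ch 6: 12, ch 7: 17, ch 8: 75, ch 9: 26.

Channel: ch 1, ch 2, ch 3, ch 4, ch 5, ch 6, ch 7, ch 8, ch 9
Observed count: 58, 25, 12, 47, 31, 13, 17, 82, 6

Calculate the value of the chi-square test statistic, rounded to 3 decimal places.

24.200

χ² = (58−43)²/43 + (25−24)²/24 + (12−14)²/14 + (47−41)²/41 + (31−39)²/39 + (13−12)²/12 + (17−17)²/17 + (82−75)²/75 + (6−26)²/26
   = 5.2326 + 0.0417 + 0.2857 + 0.8780 + 1.6410 + 0.0833 + 0.0000 + 0.6533 + 15.3846
Sum = 24.200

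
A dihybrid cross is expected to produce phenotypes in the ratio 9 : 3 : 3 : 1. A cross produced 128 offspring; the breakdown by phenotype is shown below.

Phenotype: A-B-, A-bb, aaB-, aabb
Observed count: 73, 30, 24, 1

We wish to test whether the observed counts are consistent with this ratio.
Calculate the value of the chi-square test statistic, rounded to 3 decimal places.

Ratio total = 16. Expected counts: 128×9/16 = 72, 128×3/16 = 24, 128×3/16 = 24, 128×1/16 = 8.
A-B-: (73 − 72)²/72 = 1/72 = 0.0139
A-bb: (30 − 24)²/24 = 36/24 = 1.5000
aaB-: (24 − 24)²/24 = 0/24 = 0.0000
aabb: (1 − 8)²/8 = 49/8 = 6.1250
Sum = 7.639

7.639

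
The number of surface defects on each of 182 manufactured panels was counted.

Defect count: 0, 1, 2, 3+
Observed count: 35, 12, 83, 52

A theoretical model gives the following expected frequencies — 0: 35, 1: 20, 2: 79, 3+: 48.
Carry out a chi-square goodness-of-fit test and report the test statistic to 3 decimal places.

3.736

cat         O        E   (O−E)²/E
0          35       35     0.0000
1          12       20     3.2000
2          83       79     0.2025
3+         52       48     0.3333
Sum = 3.736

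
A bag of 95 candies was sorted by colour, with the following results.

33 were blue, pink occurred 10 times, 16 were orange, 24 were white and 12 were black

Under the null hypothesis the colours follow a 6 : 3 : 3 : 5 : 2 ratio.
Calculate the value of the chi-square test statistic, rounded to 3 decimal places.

2.473

Ratio total = 19. Expected counts: 95×6/19 = 30, 95×3/19 = 15, 95×3/19 = 15, 95×5/19 = 25, 95×2/19 = 10.
χ² = (33−30)²/30 + (10−15)²/15 + (16−15)²/15 + (24−25)²/25 + (12−10)²/10
   = 0.3000 + 1.6667 + 0.0667 + 0.0400 + 0.4000
Sum = 2.473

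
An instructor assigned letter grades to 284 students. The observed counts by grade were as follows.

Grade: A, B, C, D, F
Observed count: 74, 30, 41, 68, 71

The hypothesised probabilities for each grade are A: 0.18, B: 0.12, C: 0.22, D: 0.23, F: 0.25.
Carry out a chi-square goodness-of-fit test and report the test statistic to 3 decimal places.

Expected counts E_i = n·p_i: 284×0.18 = 51.12, 284×0.12 = 34.08, 284×0.22 = 62.48, 284×0.23 = 65.32, 284×0.25 = 71.
cat         O        E   (O−E)²/E
A          74    51.12    10.2405
B          30    34.08     0.4885
C          41    62.48     7.3846
D          68    65.32     0.1100
F          71       71     0.0000
Sum = 18.224

18.224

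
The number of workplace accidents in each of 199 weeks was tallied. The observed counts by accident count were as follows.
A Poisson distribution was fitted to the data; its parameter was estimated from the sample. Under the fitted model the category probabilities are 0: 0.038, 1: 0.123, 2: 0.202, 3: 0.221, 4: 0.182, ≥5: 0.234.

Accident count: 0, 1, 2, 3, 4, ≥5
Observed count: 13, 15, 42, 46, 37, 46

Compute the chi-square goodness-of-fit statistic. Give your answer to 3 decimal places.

Expected counts E_i = n·p_i: 199×0.038 = 7.562, 199×0.123 = 24.477, 199×0.202 = 40.198, 199×0.221 = 43.979, 199×0.182 = 36.218, 199×0.234 = 46.566.
0: (13 − 7.562)²/7.562 = 29.571844/7.562 = 3.9106
1: (15 − 24.477)²/24.477 = 89.813529/24.477 = 3.6693
2: (42 − 40.198)²/40.198 = 3.247204/40.198 = 0.0808
3: (46 − 43.979)²/43.979 = 4.084441/43.979 = 0.0929
4: (37 − 36.218)²/36.218 = 0.611524/36.218 = 0.0169
≥5: (46 − 46.566)²/46.566 = 0.320356/46.566 = 0.0069
Sum = 7.777

7.777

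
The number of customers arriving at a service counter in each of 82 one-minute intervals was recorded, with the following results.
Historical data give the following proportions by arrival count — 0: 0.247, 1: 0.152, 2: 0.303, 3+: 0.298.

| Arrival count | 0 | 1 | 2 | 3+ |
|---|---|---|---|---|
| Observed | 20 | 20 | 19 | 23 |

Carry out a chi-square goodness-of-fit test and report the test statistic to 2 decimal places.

6.02

Expected counts E_i = n·p_i: 82×0.247 = 20.254, 82×0.152 = 12.464, 82×0.303 = 24.846, 82×0.298 = 24.436.
χ² = (20−20.254)²/20.254 + (20−12.464)²/12.464 + (19−24.846)²/24.846 + (23−24.436)²/24.436
   = 0.003 + 4.556 + 1.376 + 0.084
Sum = 6.02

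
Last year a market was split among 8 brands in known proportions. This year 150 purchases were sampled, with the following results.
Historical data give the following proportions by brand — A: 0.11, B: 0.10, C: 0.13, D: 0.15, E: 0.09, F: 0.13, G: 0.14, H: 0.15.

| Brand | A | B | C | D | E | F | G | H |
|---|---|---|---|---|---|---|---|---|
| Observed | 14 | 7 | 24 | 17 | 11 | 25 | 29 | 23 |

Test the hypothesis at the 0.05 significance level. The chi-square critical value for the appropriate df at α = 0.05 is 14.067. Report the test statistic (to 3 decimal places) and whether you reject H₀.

12.101; do not reject

Expected counts E_i = n·p_i: 150×0.11 = 16.5, 150×0.10 = 15, 150×0.13 = 19.5, 150×0.15 = 22.5, 150×0.09 = 13.5, 150×0.13 = 19.5, 150×0.14 = 21, 150×0.15 = 22.5.
A: (14 − 16.5)²/16.5 = 6.25/16.5 = 0.3788
B: (7 − 15)²/15 = 64/15 = 4.2667
C: (24 − 19.5)²/19.5 = 20.25/19.5 = 1.0385
D: (17 − 22.5)²/22.5 = 30.25/22.5 = 1.3444
E: (11 − 13.5)²/13.5 = 6.25/13.5 = 0.4630
F: (25 − 19.5)²/19.5 = 30.25/19.5 = 1.5513
G: (29 − 21)²/21 = 64/21 = 3.0476
H: (23 − 22.5)²/22.5 = 0.25/22.5 = 0.0111
Sum = 12.101
df = 7. Since 12.101 < 14.067, we do not reject H₀.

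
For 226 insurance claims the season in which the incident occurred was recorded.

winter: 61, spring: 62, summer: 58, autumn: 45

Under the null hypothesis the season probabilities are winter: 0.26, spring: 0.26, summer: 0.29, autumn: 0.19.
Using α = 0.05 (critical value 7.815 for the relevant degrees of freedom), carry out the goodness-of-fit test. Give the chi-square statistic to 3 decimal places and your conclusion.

1.230; do not reject

Expected counts E_i = n·p_i: 226×0.26 = 58.76, 226×0.26 = 58.76, 226×0.29 = 65.54, 226×0.19 = 42.94.
cat         O        E   (O−E)²/E
winter     61    58.76     0.0854
spring     62    58.76     0.1787
summer     58    65.54     0.8674
autumn     45    42.94     0.0988
Sum = 1.230
df = 3. Since 1.230 < 7.815, we do not reject H₀.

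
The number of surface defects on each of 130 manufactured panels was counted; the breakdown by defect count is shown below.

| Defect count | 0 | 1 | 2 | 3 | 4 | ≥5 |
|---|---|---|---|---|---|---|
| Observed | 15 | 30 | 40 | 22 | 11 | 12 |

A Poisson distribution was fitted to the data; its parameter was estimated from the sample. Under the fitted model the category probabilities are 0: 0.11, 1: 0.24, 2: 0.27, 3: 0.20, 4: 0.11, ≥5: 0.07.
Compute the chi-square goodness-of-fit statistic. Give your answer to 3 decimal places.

Expected counts E_i = n·p_i: 130×0.11 = 14.3, 130×0.24 = 31.2, 130×0.27 = 35.1, 130×0.20 = 26, 130×0.11 = 14.3, 130×0.07 = 9.1.
cat         O        E   (O−E)²/E
0          15     14.3     0.0343
1          30     31.2     0.0462
2          40     35.1     0.6840
3          22       26     0.6154
4          11     14.3     0.7615
≥5         12      9.1     0.9242
Sum = 3.066

3.066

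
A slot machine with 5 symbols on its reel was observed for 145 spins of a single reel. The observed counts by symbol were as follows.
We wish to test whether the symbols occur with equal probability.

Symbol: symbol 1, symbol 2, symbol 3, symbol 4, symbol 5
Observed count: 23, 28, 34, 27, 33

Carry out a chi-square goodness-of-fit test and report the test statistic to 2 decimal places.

2.83

Under H₀ each category has probability 1/5, so each expected count is 145/5 = 29.
χ² = (23−29)²/29 + (28−29)²/29 + (34−29)²/29 + (27−29)²/29 + (33−29)²/29
   = 1.241 + 0.034 + 0.862 + 0.138 + 0.552
Sum = 2.83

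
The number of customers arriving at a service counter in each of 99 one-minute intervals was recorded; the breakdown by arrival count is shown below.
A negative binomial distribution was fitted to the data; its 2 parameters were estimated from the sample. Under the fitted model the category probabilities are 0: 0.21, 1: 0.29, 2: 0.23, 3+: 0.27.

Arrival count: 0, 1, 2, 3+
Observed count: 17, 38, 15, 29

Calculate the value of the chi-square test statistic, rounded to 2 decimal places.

6.54

Expected counts E_i = n·p_i: 99×0.21 = 20.79, 99×0.29 = 28.71, 99×0.23 = 22.77, 99×0.27 = 26.73.
χ² = (17−20.79)²/20.79 + (38−28.71)²/28.71 + (15−22.77)²/22.77 + (29−26.73)²/26.73
   = 0.691 + 3.006 + 2.651 + 0.193
Sum = 6.54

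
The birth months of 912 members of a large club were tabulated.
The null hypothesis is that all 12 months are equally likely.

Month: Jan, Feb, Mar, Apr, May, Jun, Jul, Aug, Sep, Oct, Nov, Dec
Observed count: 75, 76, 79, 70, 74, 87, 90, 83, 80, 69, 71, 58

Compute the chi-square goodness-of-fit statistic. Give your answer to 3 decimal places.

Under H₀ each category has probability 1/12, so each expected count is 912/12 = 76.
cat         O        E   (O−E)²/E
Jan        75       76     0.0132
Feb        76       76     0.0000
Mar        79       76     0.1184
Apr        70       76     0.4737
May        74       76     0.0526
Jun        87       76     1.5921
Jul        90       76     2.5789
Aug        83       76     0.6447
Sep        80       76     0.2105
Oct        69       76     0.6447
Nov        71       76     0.3289
Dec        58       76     4.2632
Sum = 10.921

10.921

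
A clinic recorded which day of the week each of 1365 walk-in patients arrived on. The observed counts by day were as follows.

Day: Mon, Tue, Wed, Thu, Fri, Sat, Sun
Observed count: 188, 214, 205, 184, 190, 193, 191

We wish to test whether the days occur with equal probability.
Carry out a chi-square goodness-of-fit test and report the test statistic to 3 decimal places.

3.467

Under H₀ each category has probability 1/7, so each expected count is 1365/7 = 195.
χ² = (188−195)²/195 + (214−195)²/195 + (205−195)²/195 + (184−195)²/195 + (190−195)²/195 + (193−195)²/195 + (191−195)²/195
   = 0.2513 + 1.8513 + 0.5128 + 0.6205 + 0.1282 + 0.0205 + 0.0821
Sum = 3.467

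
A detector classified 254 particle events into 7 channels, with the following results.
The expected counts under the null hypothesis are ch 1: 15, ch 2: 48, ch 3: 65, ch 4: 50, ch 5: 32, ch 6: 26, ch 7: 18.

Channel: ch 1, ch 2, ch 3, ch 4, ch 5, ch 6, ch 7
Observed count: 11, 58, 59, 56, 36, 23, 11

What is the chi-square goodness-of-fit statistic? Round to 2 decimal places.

7.99

ch 1: (11 − 15)²/15 = 16/15 = 1.067
ch 2: (58 − 48)²/48 = 100/48 = 2.083
ch 3: (59 − 65)²/65 = 36/65 = 0.554
ch 4: (56 − 50)²/50 = 36/50 = 0.720
ch 5: (36 − 32)²/32 = 16/32 = 0.500
ch 6: (23 − 26)²/26 = 9/26 = 0.346
ch 7: (11 − 18)²/18 = 49/18 = 2.722
Sum = 7.99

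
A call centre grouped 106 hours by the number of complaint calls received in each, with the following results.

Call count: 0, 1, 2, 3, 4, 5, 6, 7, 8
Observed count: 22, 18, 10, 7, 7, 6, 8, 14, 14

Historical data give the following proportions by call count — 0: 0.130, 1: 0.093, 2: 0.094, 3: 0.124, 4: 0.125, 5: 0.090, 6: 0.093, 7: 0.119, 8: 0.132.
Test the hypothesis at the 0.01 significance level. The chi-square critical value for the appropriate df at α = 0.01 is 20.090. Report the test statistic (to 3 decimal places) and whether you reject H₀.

Expected counts E_i = n·p_i: 106×0.130 = 13.78, 106×0.093 = 9.858, 106×0.094 = 9.964, 106×0.124 = 13.144, 106×0.125 = 13.25, 106×0.090 = 9.54, 106×0.093 = 9.858, 106×0.119 = 12.614, 106×0.132 = 13.992.
cat         O        E   (O−E)²/E
0          22    13.78     4.9034
1          18    9.858     6.7247
2          10    9.964     0.0001
3           7   13.144     2.8719
4           7    13.25     2.9481
5           6     9.54     1.3136
6           8    9.858     0.3502
7          14   12.614     0.1523
8          14   13.992     0.0000
Sum = 19.264
df = 8. Since 19.264 < 20.090, we do not reject H₀.

19.264; do not reject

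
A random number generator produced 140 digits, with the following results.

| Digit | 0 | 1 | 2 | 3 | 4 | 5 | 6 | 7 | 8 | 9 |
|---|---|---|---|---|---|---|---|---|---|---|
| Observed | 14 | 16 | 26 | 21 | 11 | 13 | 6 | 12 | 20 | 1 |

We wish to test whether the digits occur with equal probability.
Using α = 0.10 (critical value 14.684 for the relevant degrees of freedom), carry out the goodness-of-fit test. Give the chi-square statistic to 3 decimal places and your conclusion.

Under H₀ each category has probability 1/10, so each expected count is 140/10 = 14.
χ² = (14−14)²/14 + (16−14)²/14 + (26−14)²/14 + (21−14)²/14 + (11−14)²/14 + (13−14)²/14 + (6−14)²/14 + (12−14)²/14 + (20−14)²/14 + (1−14)²/14
   = 0.0000 + 0.2857 + 10.2857 + 3.5000 + 0.6429 + 0.0714 + 4.5714 + 0.2857 + 2.5714 + 12.0714
Sum = 34.286
df = 9. Since 34.286 > 14.684, we reject H₀.

34.286; reject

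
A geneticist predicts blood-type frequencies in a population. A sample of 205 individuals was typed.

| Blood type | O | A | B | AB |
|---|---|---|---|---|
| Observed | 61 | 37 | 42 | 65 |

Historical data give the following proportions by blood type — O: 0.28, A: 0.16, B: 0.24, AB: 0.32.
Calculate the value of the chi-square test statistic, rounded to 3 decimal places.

Expected counts E_i = n·p_i: 205×0.28 = 57.4, 205×0.16 = 32.8, 205×0.24 = 49.2, 205×0.32 = 65.6.
χ² = (61−57.4)²/57.4 + (37−32.8)²/32.8 + (42−49.2)²/49.2 + (65−65.6)²/65.6
   = 0.2258 + 0.5378 + 1.0537 + 0.0055
Sum = 1.823

1.823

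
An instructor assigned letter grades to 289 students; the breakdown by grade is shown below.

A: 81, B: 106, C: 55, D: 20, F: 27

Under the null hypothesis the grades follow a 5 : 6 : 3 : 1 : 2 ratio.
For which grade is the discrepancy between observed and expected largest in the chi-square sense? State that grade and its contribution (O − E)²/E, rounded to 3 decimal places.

Ratio total = 17. Expected counts: 289×5/17 = 85, 289×6/17 = 102, 289×3/17 = 51, 289×1/17 = 17, 289×2/17 = 34.
χ² = (81−85)²/85 + (106−102)²/102 + (55−51)²/51 + (20−17)²/17 + (27−34)²/34
   = 0.1882 + 0.1569 + 0.3137 + 0.5294 + 1.4412
The largest term is for F: 1.441.

F, 1.441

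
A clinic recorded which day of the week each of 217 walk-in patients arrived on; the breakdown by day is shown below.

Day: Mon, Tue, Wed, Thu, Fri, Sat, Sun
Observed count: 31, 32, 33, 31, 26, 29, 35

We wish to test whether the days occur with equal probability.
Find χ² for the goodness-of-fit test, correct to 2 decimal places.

1.61

Under H₀ each category has probability 1/7, so each expected count is 217/7 = 31.
χ² = (31−31)²/31 + (32−31)²/31 + (33−31)²/31 + (31−31)²/31 + (26−31)²/31 + (29−31)²/31 + (35−31)²/31
   = 0.000 + 0.032 + 0.129 + 0.000 + 0.806 + 0.129 + 0.516
Sum = 1.61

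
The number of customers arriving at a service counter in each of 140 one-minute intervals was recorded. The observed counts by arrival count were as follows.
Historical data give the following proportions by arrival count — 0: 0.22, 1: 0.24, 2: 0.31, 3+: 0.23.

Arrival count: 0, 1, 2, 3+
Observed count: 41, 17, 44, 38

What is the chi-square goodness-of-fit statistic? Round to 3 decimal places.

Expected counts E_i = n·p_i: 140×0.22 = 30.8, 140×0.24 = 33.6, 140×0.31 = 43.4, 140×0.23 = 32.2.
cat         O        E   (O−E)²/E
0          41     30.8     3.3779
1          17     33.6     8.2012
2          44     43.4     0.0083
3+         38     32.2     1.0447
Sum = 12.632

12.632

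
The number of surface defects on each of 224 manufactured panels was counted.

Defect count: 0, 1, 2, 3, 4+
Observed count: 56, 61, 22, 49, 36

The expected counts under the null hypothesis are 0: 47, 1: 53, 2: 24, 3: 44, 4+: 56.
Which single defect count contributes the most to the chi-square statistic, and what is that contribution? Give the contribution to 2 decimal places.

0: (56 − 47)²/47 = 81/47 = 1.723
1: (61 − 53)²/53 = 64/53 = 1.208
2: (22 − 24)²/24 = 4/24 = 0.167
3: (49 − 44)²/44 = 25/44 = 0.568
4+: (36 − 56)²/56 = 400/56 = 7.143
The largest term is for 4+: 7.14.

4+, 7.14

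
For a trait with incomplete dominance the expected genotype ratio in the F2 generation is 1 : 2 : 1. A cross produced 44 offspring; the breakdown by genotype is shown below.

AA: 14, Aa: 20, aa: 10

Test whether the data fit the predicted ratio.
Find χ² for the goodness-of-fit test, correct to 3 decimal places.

1.091

Ratio total = 4. Expected counts: 44×1/4 = 11, 44×2/4 = 22, 44×1/4 = 11.
AA: (14 − 11)²/11 = 9/11 = 0.8182
Aa: (20 − 22)²/22 = 4/22 = 0.1818
aa: (10 − 11)²/11 = 1/11 = 0.0909
Sum = 1.091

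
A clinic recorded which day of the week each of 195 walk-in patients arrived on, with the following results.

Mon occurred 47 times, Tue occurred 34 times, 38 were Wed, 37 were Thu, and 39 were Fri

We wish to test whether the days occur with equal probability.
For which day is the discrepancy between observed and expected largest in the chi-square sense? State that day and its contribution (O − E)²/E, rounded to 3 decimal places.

Mon, 1.641

Expected count for each of the 5 categories: 195/5 = 39.
Mon: (47 − 39)²/39 = 64/39 = 1.6410
Tue: (34 − 39)²/39 = 25/39 = 0.6410
Wed: (38 − 39)²/39 = 1/39 = 0.0256
Thu: (37 − 39)²/39 = 4/39 = 0.1026
Fri: (39 − 39)²/39 = 0/39 = 0.0000
The largest term is for Mon: 1.641.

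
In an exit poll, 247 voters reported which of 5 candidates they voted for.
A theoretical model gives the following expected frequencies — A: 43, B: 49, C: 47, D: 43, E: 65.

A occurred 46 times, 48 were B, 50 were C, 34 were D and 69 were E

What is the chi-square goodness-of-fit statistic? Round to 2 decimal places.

2.55

χ² = (46−43)²/43 + (48−49)²/49 + (50−47)²/47 + (34−43)²/43 + (69−65)²/65
   = 0.209 + 0.020 + 0.191 + 1.884 + 0.246
Sum = 2.55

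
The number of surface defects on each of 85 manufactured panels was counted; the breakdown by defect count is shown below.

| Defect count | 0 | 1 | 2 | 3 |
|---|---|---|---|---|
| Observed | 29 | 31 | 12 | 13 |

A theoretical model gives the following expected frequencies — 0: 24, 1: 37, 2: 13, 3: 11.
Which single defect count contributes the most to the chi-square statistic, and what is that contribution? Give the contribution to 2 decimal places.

0, 1.04

cat         O        E   (O−E)²/E
0          29       24      1.042
1          31       37      0.973
2          12       13      0.077
3          13       11      0.364
The largest term is for 0: 1.04.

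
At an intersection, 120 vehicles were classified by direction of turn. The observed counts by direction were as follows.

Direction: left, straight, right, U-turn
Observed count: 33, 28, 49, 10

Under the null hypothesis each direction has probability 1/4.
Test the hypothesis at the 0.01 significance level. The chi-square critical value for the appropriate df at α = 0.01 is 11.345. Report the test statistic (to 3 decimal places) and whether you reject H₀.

Under H₀ each category has probability 1/4, so each expected count is 120/4 = 30.
left: (33 − 30)²/30 = 9/30 = 0.3000
straight: (28 − 30)²/30 = 4/30 = 0.1333
right: (49 − 30)²/30 = 361/30 = 12.0333
U-turn: (10 − 30)²/30 = 400/30 = 13.3333
Sum = 25.800
df = 3. Since 25.800 > 11.345, we reject H₀.

25.800; reject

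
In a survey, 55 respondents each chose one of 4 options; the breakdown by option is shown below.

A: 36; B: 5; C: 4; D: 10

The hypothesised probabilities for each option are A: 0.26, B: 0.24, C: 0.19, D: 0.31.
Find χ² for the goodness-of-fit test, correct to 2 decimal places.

44.92

Expected counts E_i = n·p_i: 55×0.26 = 14.3, 55×0.24 = 13.2, 55×0.19 = 10.45, 55×0.31 = 17.05.
χ² = (36−14.3)²/14.3 + (5−13.2)²/13.2 + (4−10.45)²/10.45 + (10−17.05)²/17.05
   = 32.929 + 5.094 + 3.981 + 2.915
Sum = 44.92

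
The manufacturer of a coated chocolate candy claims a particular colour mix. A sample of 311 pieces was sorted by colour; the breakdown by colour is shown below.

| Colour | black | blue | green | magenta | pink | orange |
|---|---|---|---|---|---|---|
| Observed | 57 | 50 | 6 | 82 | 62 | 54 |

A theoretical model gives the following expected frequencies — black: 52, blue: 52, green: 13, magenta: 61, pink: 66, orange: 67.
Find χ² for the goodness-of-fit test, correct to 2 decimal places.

14.32

cat          O        E   (O−E)²/E
black       57       52      0.481
blue        50       52      0.077
green        6       13      3.769
magenta     82       61      7.230
pink        62       66      0.242
orange      54       67      2.522
Sum = 14.32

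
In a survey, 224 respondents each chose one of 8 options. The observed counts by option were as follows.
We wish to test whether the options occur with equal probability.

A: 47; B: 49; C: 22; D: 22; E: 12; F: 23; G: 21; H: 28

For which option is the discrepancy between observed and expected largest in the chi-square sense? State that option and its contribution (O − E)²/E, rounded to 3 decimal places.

B, 15.750

Expected count for each of the 8 categories: 224/8 = 28.
A: (47 − 28)²/28 = 361/28 = 12.8929
B: (49 − 28)²/28 = 441/28 = 15.7500
C: (22 − 28)²/28 = 36/28 = 1.2857
D: (22 − 28)²/28 = 36/28 = 1.2857
E: (12 − 28)²/28 = 256/28 = 9.1429
F: (23 − 28)²/28 = 25/28 = 0.8929
G: (21 − 28)²/28 = 49/28 = 1.7500
H: (28 − 28)²/28 = 0/28 = 0.0000
The largest term is for B: 15.750.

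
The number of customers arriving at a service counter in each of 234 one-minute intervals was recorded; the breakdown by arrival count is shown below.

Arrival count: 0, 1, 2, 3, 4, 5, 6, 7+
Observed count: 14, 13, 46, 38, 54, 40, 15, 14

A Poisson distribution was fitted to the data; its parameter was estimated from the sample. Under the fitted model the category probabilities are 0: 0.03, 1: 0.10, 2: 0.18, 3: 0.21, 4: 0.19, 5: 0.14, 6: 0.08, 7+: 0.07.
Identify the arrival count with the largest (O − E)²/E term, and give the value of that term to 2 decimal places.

Expected counts E_i = n·p_i: 234×0.03 = 7.02, 234×0.10 = 23.4, 234×0.18 = 42.12, 234×0.21 = 49.14, 234×0.19 = 44.46, 234×0.14 = 32.76, 234×0.08 = 18.72, 234×0.07 = 16.38.
χ² = (14−7.02)²/7.02 + (13−23.4)²/23.4 + (46−42.12)²/42.12 + (38−49.14)²/49.14 + (54−44.46)²/44.46 + (40−32.76)²/32.76 + (15−18.72)²/18.72 + (14−16.38)²/16.38
   = 6.940 + 4.622 + 0.357 + 2.525 + 2.047 + 1.600 + 0.739 + 0.346
The largest term is for 0: 6.94.

0, 6.94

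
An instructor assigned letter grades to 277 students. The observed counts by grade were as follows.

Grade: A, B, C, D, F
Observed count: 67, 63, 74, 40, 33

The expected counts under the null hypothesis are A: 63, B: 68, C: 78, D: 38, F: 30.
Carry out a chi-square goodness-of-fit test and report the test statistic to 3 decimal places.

1.232

cat         O        E   (O−E)²/E
A          67       63     0.2540
B          63       68     0.3676
C          74       78     0.2051
D          40       38     0.1053
F          33       30     0.3000
Sum = 1.232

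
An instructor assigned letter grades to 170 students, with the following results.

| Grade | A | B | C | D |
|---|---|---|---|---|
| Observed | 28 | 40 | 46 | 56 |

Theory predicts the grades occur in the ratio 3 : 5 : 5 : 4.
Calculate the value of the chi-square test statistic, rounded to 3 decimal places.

8.853

Ratio total = 17. Expected counts: 170×3/17 = 30, 170×5/17 = 50, 170×5/17 = 50, 170×4/17 = 40.
χ² = (28−30)²/30 + (40−50)²/50 + (46−50)²/50 + (56−40)²/40
   = 0.1333 + 2.0000 + 0.3200 + 6.4000
Sum = 8.853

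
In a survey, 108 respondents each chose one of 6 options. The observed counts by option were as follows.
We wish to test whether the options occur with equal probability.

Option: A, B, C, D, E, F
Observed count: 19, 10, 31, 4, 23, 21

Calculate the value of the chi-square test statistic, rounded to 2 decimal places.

25.78

Under H₀ each category has probability 1/6, so each expected count is 108/6 = 18.
χ² = (19−18)²/18 + (10−18)²/18 + (31−18)²/18 + (4−18)²/18 + (23−18)²/18 + (21−18)²/18
   = 0.056 + 3.556 + 9.389 + 10.889 + 1.389 + 0.500
Sum = 25.78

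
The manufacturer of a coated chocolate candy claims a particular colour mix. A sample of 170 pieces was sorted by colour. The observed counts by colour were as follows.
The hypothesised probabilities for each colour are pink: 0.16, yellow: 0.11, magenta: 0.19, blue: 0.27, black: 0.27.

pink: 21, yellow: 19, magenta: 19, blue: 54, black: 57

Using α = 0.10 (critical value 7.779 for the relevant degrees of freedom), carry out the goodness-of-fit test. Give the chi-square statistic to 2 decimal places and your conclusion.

Expected counts E_i = n·p_i: 170×0.16 = 27.2, 170×0.11 = 18.7, 170×0.19 = 32.3, 170×0.27 = 45.9, 170×0.27 = 45.9.
pink: (21 − 27.2)²/27.2 = 38.44/27.2 = 1.413
yellow: (19 − 18.7)²/18.7 = 0.09/18.7 = 0.005
magenta: (19 − 32.3)²/32.3 = 176.89/32.3 = 5.476
blue: (54 − 45.9)²/45.9 = 65.61/45.9 = 1.429
black: (57 − 45.9)²/45.9 = 123.21/45.9 = 2.684
Sum = 11.01
df = 4. Since 11.01 > 7.779, we reject H₀.

11.01; reject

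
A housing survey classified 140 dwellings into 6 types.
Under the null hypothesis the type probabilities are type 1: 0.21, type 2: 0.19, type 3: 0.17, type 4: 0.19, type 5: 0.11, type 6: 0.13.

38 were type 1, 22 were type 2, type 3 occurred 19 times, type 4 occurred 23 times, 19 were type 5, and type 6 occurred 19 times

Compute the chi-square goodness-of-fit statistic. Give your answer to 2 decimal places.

Expected counts E_i = n·p_i: 140×0.21 = 29.4, 140×0.19 = 26.6, 140×0.17 = 23.8, 140×0.19 = 26.6, 140×0.11 = 15.4, 140×0.13 = 18.2.
type 1: (38 − 29.4)²/29.4 = 73.96/29.4 = 2.516
type 2: (22 − 26.6)²/26.6 = 21.16/26.6 = 0.795
type 3: (19 − 23.8)²/23.8 = 23.04/23.8 = 0.968
type 4: (23 − 26.6)²/26.6 = 12.96/26.6 = 0.487
type 5: (19 − 15.4)²/15.4 = 12.96/15.4 = 0.842
type 6: (19 − 18.2)²/18.2 = 0.64/18.2 = 0.035
Sum = 5.64

5.64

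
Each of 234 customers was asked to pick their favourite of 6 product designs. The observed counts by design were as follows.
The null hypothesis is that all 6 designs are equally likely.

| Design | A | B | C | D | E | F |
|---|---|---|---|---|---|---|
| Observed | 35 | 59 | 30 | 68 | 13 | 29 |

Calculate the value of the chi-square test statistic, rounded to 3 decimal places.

54.205

Expected count for each of the 6 categories: 234/6 = 39.
A: (35 − 39)²/39 = 16/39 = 0.4103
B: (59 − 39)²/39 = 400/39 = 10.2564
C: (30 − 39)²/39 = 81/39 = 2.0769
D: (68 − 39)²/39 = 841/39 = 21.5641
E: (13 − 39)²/39 = 676/39 = 17.3333
F: (29 − 39)²/39 = 100/39 = 2.5641
Sum = 54.205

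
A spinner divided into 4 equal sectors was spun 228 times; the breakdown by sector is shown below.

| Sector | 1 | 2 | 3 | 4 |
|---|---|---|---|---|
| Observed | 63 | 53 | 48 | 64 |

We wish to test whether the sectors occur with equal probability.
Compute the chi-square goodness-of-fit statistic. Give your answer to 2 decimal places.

3.19

Under H₀ each category has probability 1/4, so each expected count is 228/4 = 57.
1: (63 − 57)²/57 = 36/57 = 0.632
2: (53 − 57)²/57 = 16/57 = 0.281
3: (48 − 57)²/57 = 81/57 = 1.421
4: (64 − 57)²/57 = 49/57 = 0.860
Sum = 3.19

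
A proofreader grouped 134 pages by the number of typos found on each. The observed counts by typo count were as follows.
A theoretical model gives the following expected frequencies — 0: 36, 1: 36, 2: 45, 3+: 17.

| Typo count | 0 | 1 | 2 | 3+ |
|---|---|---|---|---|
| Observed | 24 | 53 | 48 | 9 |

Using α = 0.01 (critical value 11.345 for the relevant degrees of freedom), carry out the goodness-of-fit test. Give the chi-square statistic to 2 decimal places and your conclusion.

15.99; reject

0: (24 − 36)²/36 = 144/36 = 4.000
1: (53 − 36)²/36 = 289/36 = 8.028
2: (48 − 45)²/45 = 9/45 = 0.200
3+: (9 − 17)²/17 = 64/17 = 3.765
Sum = 15.99
df = 3. Since 15.99 > 11.345, we reject H₀.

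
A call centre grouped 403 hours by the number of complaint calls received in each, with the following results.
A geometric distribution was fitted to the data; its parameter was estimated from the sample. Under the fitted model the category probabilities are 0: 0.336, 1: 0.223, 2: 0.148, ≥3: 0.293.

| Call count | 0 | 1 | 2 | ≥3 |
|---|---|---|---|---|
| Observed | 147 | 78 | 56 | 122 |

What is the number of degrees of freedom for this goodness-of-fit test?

2

There are k = 4 categories and 1 parameter estimated from the data, so df = 4 − 1 − 1 = 2.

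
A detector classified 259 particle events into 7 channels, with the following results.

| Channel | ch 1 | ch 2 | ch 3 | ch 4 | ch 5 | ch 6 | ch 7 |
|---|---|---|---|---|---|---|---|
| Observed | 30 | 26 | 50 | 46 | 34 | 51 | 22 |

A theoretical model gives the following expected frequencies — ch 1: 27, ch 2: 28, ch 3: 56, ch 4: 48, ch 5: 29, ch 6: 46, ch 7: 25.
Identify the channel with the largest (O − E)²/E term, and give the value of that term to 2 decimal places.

ch 5, 0.86

χ² = (30−27)²/27 + (26−28)²/28 + (50−56)²/56 + (46−48)²/48 + (34−29)²/29 + (51−46)²/46 + (22−25)²/25
   = 0.333 + 0.143 + 0.643 + 0.083 + 0.862 + 0.543 + 0.360
The largest term is for ch 5: 0.86.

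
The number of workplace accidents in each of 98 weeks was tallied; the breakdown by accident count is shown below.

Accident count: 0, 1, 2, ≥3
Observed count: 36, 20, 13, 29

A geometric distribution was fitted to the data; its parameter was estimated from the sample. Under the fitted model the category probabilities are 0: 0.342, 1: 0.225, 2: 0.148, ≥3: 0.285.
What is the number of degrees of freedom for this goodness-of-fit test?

There are k = 4 categories and 1 parameter estimated from the data, so df = 4 − 1 − 1 = 2.

2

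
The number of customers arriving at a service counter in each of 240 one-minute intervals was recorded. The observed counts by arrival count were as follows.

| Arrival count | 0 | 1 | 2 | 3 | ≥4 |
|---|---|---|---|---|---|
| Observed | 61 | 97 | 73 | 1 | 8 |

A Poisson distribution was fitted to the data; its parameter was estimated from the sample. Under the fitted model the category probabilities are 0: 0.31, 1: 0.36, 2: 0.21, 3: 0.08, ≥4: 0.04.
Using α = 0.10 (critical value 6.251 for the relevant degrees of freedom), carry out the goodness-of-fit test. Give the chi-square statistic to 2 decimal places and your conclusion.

Expected counts E_i = n·p_i: 240×0.31 = 74.4, 240×0.36 = 86.4, 240×0.21 = 50.4, 240×0.08 = 19.2, 240×0.04 = 9.6.
χ² = (61−74.4)²/74.4 + (97−86.4)²/86.4 + (73−50.4)²/50.4 + (1−19.2)²/19.2 + (8−9.6)²/9.6
   = 2.413 + 1.300 + 10.134 + 17.252 + 0.267
Sum = 31.37
df = 3. Since 31.37 > 6.251, we reject H₀.

31.37; reject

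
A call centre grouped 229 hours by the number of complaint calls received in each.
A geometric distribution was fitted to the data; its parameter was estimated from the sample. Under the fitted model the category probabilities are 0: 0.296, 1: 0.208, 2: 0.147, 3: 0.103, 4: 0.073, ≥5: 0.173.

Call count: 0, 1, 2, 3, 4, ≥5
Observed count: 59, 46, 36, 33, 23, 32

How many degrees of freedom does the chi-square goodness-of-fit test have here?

There are k = 6 categories and 1 parameter estimated from the data, so df = 6 − 1 − 1 = 4.

4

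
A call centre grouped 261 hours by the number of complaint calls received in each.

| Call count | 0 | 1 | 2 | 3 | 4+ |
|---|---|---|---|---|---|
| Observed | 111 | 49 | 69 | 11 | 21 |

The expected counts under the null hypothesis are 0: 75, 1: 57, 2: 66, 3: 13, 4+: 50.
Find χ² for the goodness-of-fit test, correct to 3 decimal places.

35.667

0: (111 − 75)²/75 = 1296/75 = 17.2800
1: (49 − 57)²/57 = 64/57 = 1.1228
2: (69 − 66)²/66 = 9/66 = 0.1364
3: (11 − 13)²/13 = 4/13 = 0.3077
4+: (21 − 50)²/50 = 841/50 = 16.8200
Sum = 35.667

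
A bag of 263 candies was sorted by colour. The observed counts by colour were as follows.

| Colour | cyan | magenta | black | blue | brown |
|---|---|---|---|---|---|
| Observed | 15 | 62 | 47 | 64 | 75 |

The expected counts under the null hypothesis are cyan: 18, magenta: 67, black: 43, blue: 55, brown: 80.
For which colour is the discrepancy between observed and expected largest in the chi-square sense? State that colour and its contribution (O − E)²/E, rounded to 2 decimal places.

cyan: (15 − 18)²/18 = 9/18 = 0.500
magenta: (62 − 67)²/67 = 25/67 = 0.373
black: (47 − 43)²/43 = 16/43 = 0.372
blue: (64 − 55)²/55 = 81/55 = 1.473
brown: (75 − 80)²/80 = 25/80 = 0.313
The largest term is for blue: 1.47.

blue, 1.47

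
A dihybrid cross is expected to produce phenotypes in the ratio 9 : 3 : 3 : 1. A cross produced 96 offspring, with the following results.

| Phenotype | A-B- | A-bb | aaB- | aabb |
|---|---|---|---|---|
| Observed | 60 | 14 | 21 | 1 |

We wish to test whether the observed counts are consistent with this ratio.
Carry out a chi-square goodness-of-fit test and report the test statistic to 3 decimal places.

Ratio total = 16. Expected counts: 96×9/16 = 54, 96×3/16 = 18, 96×3/16 = 18, 96×1/16 = 6.
A-B-: (60 − 54)²/54 = 36/54 = 0.6667
A-bb: (14 − 18)²/18 = 16/18 = 0.8889
aaB-: (21 − 18)²/18 = 9/18 = 0.5000
aabb: (1 − 6)²/6 = 25/6 = 4.1667
Sum = 6.222

6.222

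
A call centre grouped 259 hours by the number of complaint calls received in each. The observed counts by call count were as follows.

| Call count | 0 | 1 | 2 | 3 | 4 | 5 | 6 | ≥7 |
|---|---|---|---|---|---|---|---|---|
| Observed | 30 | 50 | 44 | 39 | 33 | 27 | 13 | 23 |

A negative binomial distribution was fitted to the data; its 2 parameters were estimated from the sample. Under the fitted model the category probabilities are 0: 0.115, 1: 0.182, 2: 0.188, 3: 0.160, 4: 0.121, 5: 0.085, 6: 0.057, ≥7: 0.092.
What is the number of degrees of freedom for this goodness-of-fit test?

There are k = 8 categories and 2 parameters estimated from the data, so df = 8 − 1 − 2 = 5.

5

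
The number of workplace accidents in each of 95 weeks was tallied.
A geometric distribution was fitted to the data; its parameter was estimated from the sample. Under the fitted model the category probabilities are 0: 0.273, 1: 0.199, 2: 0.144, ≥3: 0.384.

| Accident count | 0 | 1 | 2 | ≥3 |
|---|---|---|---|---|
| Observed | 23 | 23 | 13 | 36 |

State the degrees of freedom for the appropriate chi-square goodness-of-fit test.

There are k = 4 categories and 1 parameter estimated from the data, so df = 4 − 1 − 1 = 2.

2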